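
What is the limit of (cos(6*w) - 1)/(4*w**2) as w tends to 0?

-9/2

Direct substitution gives 0/0.
Apply L'Hôpital: lim (-6*sin(6*w))/(8*w), still 0/0.
After 2 applications of L'Hôpital's rule the quotient is (-36*cos(6*w))/(8); substituting w = 0 gives -9/2.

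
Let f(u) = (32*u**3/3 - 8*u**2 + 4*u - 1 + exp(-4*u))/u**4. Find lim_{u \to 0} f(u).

Direct substitution gives 0/0.
Apply L'Hôpital: lim (32*u^2 - 16*u + 4 - 4*e^(-4*u))/(4*u^3), still 0/0.
Apply L'Hôpital: lim (64*u - 16 + 16*e^(-4*u))/(12*u^2), still 0/0.
Apply L'Hôpital: lim (64 - 64*e^(-4*u))/(24*u), still 0/0.
After 4 applications of L'Hôpital's rule the quotient is (256*e^(-4*u))/(24); substituting u = 0 gives 32/3.

32/3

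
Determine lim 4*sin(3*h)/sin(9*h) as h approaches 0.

Substitution gives 0/0.
Divide numerator and denominator by h: sin(3h)/h → 3 and sin(9h)/h → 9, so the limit is 4·3/9 = 4/3.

4/3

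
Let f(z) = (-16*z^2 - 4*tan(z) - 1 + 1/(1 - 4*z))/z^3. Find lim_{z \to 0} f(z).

Substitution gives 0/0 (the numerator vanishes to order 3).
Expand each term to order z^3: the coefficient of z^3 in -4·tan(z) is -4/3 and in 1/(1 - 4z) is 64.
Lower-order terms cancel with the polynomial part, so the numerator is (188/3)·z^3 + o(z^3), and the limit is (188/3)/(1) = 188/3.

188/3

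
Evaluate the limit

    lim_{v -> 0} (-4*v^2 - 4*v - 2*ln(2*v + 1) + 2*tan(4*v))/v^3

112/3

Substitution gives 0/0; apply L'Hôpital's rule 3 times.
After differentiating numerator and denominator 3 times the quotient is (768*tan(4*v)^2/cos(4*v)^2 + 256/cos(4*v)^2 - 32/(2*v + 1)^3)/(6); at v = 0 this is 112/3.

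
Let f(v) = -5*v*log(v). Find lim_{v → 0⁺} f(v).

0

This is a 0·(−∞) form. Rewrite as -5·ln(v) / v^(−1) and apply L'Hôpital:
the derivative quotient is -5·(1/v) / (−1·v^(−2)) = (5/1)·v^1 → 0.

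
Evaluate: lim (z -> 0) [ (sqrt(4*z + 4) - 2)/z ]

A 0/0 form; rationalise with √(4 + 4z) + √4. This collapses the numerator to 4z, leaving 4/(√(4 + 4z) + √4) → 4/(2√4) = 1.

1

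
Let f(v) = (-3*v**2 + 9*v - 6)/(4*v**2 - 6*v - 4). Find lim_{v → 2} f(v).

At v = 2 both the top and bottom vanish — a removable singularity. Factoring out (v - 2) from each leaves (3 - 3*v)/(4*v + 2), which at v = 2 equals -3/10.

-3/10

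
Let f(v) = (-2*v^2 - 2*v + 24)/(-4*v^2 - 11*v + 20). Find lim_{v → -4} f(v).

2/3

Direct substitution gives 0/0, so factor. Both numerator and denominator have (v + 4) as a factor.
After cancelling, the expression reduces to (6 - 2*v)/(5 - 4*v).
Substituting v = -4 gives 2/3.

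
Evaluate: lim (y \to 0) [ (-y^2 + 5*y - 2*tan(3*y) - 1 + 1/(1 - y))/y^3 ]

Substitution gives 0/0; apply L'Hôpital's rule 3 times.
After differentiating numerator and denominator 3 times the quotient is (6*(72*(y - 1)^4*(cos(6*y) - 2)/(cos(6*y) + 1)^2 + 1)/(y - 1)^4)/(6); at y = 0 this is -17.

-17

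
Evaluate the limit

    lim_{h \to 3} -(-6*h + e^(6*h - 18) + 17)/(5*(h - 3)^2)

Direct substitution gives 0/0.
Apply L'Hôpital: lim (6*e^(6*h - 18) - 6)/(30 - 10*h), still 0/0.
After 2 applications of L'Hôpital's rule the quotient is (36*e^(6*h - 18))/(-10); substituting h = 3 gives -18/5.

-18/5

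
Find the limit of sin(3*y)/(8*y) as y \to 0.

3/8

Substitution gives 0/0.
Write it as (3/8)·sin(3y)/(3y); since sin(u)/u → 1, the limit is 3/8.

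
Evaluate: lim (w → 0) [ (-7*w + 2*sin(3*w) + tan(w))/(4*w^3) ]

Substitution gives 0/0 (the numerator vanishes to order 3).
Expand each term to order w^3: the coefficient of w^3 in 2·sin(3w) is -9 and in tan(w) is 1/3.
Lower-order terms cancel with the polynomial part, so the numerator is (-26/3)·w^3 + o(w^3), and the limit is (-26/3)/(4) = -13/6.

-13/6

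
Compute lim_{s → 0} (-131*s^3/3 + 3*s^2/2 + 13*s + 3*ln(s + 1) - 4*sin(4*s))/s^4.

-3/4

Substitution gives 0/0 (the numerator vanishes to order 4).
Expand each term to order s^4: the coefficient of s^4 in -4·sin(4s) is 0 and in 3·ln(1 + s) is -3/4.
Lower-order terms cancel with the polynomial part, so the numerator is (-3/4)·s^4 + o(s^4), and the limit is (-3/4)/(1) = -3/4.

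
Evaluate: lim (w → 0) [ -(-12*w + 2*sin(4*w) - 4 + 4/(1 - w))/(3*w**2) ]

-4/3

Substitution gives 0/0; apply L'Hôpital's rule 2 times.
After differentiating numerator and denominator 2 times the quotient is (-32*sin(4*w) - 8/(w - 1)^3)/(-6); at w = 0 this is -4/3.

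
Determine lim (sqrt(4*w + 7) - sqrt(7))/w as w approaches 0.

2*√(7)/7

Substitution gives 0/0. Multiply numerator and denominator by the conjugate √(7 + 4w) + √7.
The numerator becomes (7 + 4w) − 7 = 4w, so the expression simplifies to 4/(√(7 + 4w) + √7).
Letting w → 0 gives 4/(2√7) = 2*√(7)/7.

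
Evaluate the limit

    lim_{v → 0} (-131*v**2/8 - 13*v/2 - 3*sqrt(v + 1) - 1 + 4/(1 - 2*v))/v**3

Substitution gives 0/0 (the numerator vanishes to order 3).
Expand each term to order v^3: the coefficient of v^3 in 4·1/(1 - 2v) is 32 and in -3·√(1 + v) is -3/16.
Lower-order terms cancel with the polynomial part, so the numerator is (509/16)·v^3 + o(v^3), and the limit is (509/16)/(1) = 509/16.

509/16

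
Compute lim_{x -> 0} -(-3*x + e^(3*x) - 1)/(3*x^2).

-3/2

Direct substitution gives 0/0.
Apply L'Hôpital: lim (3*e^(3*x) - 3)/(-6*x), still 0/0.
After 2 applications of L'Hôpital's rule the quotient is (9*e^(3*x))/(-6); substituting x = 0 gives -3/2.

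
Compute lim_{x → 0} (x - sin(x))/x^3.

1/6

Direct substitution gives 0/0.
Apply L'Hôpital: lim (1 - cos(x))/(3*x^2), still 0/0.
Apply L'Hôpital: lim (sin(x))/(6*x), still 0/0.
After 3 applications of L'Hôpital's rule the quotient is (cos(x))/(6); substituting x = 0 gives 1/6.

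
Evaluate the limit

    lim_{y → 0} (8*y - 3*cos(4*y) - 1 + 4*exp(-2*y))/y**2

Substitution gives 0/0 (the numerator vanishes to order 2).
Expand each term to order y^2: the coefficient of y^2 in 4·e^(-2y) is 8 and in -3·cos(4y) is 24.
Lower-order terms cancel with the polynomial part, so the numerator is (32)·y^2 + o(y^2), and the limit is (32)/(1) = 32.

32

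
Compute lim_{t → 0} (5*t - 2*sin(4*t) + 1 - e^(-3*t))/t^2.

Substitution gives 0/0; apply L'Hôpital's rule 2 times.
After differentiating numerator and denominator 2 times the quotient is (32*sin(4*t) - 9*e^(-3*t))/(2); at t = 0 this is -9/2.

-9/2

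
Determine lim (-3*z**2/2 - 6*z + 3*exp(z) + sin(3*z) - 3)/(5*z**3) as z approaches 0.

Substitution gives 0/0; apply L'Hôpital's rule 3 times.
After differentiating numerator and denominator 3 times the quotient is (3*e^(z) - 27*cos(3*z))/(30); at z = 0 this is -4/5.

-4/5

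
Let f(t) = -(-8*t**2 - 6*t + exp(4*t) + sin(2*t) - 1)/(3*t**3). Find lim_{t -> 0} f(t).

-28/9

Substitution gives 0/0 (the numerator vanishes to order 3).
Expand each term to order t^3: the coefficient of t^3 in e^(4t) is 32/3 and in sin(2t) is -4/3.
Lower-order terms cancel with the polynomial part, so the numerator is (28/3)·t^3 + o(t^3), and the limit is (28/3)/(-3) = -28/9.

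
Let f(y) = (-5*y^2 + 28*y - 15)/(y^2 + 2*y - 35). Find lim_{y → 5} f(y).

-11/6

Direct substitution gives 0/0, so factor. Both numerator and denominator have (y - 5) as a factor.
After cancelling, the expression reduces to (3 - 5*y)/(y + 7).
Substituting y = 5 gives -11/6.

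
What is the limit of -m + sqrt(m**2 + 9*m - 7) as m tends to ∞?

An ∞ − ∞ form. Rationalising with the conjugate, the difference becomes (9m - 7) / (√(m^2 + 9*m - 7) + m).
For large m the denominator behaves like 2·m, so the quotient tends to 9/2 = 9/2.

9/2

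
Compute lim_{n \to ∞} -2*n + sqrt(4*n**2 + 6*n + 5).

3/2

This has the form ∞ − ∞. Multiply and divide by the conjugate √(4*n^2 + 6*n + 5) + 2n.
That gives (6n + 5) / (√(4*n^2 + 6*n + 5) + 2n).
Divide numerator and denominator by n: the limit is 6/(2·2) = 3/2.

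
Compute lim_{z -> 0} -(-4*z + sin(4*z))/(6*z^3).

Direct substitution gives 0/0.
Apply L'Hôpital: lim (4*cos(4*z) - 4)/(-18*z^2), still 0/0.
Apply L'Hôpital: lim (-16*sin(4*z))/(-36*z), still 0/0.
After 3 applications of L'Hôpital's rule the quotient is (-64*cos(4*z))/(-36); substituting z = 0 gives 16/9.

16/9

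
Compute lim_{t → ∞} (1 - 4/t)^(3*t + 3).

e^(-12)

Write it as [(1 - 4/t)^t]^(3) · (1 - 4/t)^(3). The bracketed term tends to e^(-4) and the second factor to 1, so the limit is e^(-12).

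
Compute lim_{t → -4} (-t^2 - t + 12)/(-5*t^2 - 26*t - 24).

1/2

Since t = -4 makes numerator and denominator zero, (t + 4) divides both.
Cancelling it gives (3 - t)/(-5*t - 6); now plug in t = -4 to get 1/2.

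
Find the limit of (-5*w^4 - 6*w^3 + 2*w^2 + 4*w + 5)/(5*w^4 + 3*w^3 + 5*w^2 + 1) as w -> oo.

Numerator and denominator both have degree 4.
Dividing every term by w^4, all lower-order terms vanish and the limit is the ratio of leading coefficients, -5/(5) = -1.

-1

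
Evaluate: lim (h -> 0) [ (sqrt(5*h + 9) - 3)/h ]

5/6

Substitution gives 0/0. Multiply numerator and denominator by the conjugate √(9 + 5h) + √9.
The numerator becomes (9 + 5h) − 9 = 5h, so the expression simplifies to 5/(√(9 + 5h) + √9).
Letting h → 0 gives 5/(2√9) = 5/6.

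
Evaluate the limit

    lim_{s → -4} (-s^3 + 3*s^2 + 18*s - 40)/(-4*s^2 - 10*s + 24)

-27/11

Since s = -4 makes numerator and denominator zero, (s + 4) divides both.
Cancelling it gives (-s^2 + 7*s - 10)/(6 - 4*s); now plug in s = -4 to get -27/11.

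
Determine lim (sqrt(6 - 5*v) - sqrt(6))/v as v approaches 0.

-5*√(6)/12

Substitution gives 0/0. Multiply numerator and denominator by the conjugate √(6 - 5v) + √6.
The numerator becomes (6 - 5v) − 6 = -5v, so the expression simplifies to -5/(√(6 - 5v) + √6).
Letting v → 0 gives -5/(2√6) = -5*√(6)/12.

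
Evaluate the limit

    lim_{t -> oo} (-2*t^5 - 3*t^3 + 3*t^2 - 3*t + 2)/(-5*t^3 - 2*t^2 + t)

∞

The numerator has higher degree (5 > 3); the quotient behaves like (-2/(-5))·t^2 for large |t|.
As t → +∞ this diverges to ∞.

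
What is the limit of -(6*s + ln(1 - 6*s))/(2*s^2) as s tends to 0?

9

Direct substitution gives 0/0.
Apply L'Hôpital: lim (6 - 6/(1 - 6*s))/(-4*s), still 0/0.
After 2 applications of L'Hôpital's rule the quotient is (-36/(1 - 6*s)^2)/(-4); substituting s = 0 gives 9.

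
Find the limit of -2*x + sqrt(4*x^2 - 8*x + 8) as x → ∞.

-2

This has the form ∞ − ∞. Multiply and divide by the conjugate √(4*x^2 - 8*x + 8) + 2x.
That gives (-8x + 8) / (√(4*x^2 - 8*x + 8) + 2x).
Divide numerator and denominator by x: the limit is -8/(2·2) = -2.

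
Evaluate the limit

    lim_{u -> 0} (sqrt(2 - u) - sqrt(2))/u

-√(2)/4

A 0/0 form; rationalise with √(2 - u) + √2. This collapses the numerator to -u, leaving -1/(√(2 - u) + √2) → -1/(2√2) = -√(2)/4.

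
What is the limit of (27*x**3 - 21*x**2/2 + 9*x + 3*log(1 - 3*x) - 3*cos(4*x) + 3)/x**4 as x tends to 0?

-371/4

Substitution gives 0/0 (the numerator vanishes to order 4).
Expand each term to order x^4: the coefficient of x^4 in 3·ln(1 - 3x) is -243/4 and in -3·cos(4x) is -32.
Lower-order terms cancel with the polynomial part, so the numerator is (-371/4)·x^4 + o(x^4), and the limit is (-371/4)/(1) = -371/4.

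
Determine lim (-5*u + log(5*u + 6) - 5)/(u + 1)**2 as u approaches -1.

-25/2

Direct substitution gives 0/0.
Apply L'Hôpital: lim (-5 + 5/(5*u + 6))/(2*u + 2), still 0/0.
After 2 applications of L'Hôpital's rule the quotient is (-25/(5*u + 6)^2)/(2); substituting u = -1 gives -25/2.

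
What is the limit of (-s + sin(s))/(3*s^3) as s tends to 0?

-1/18

Direct substitution gives 0/0.
Apply L'Hôpital: lim (cos(s) - 1)/(9*s^2), still 0/0.
Apply L'Hôpital: lim (-sin(s))/(18*s), still 0/0.
After 3 applications of L'Hôpital's rule the quotient is (-cos(s))/(18); substituting s = 0 gives -1/18.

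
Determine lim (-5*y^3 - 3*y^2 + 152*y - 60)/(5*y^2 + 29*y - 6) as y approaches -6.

Direct substitution gives 0/0, so factor. Both numerator and denominator have (y + 6) as a factor.
After cancelling, the expression reduces to (-5*y^2 + 27*y - 10)/(5*y - 1).
Substituting y = -6 gives 352/31.

352/31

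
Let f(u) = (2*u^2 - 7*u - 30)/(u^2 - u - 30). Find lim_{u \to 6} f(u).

Direct substitution gives 0/0, so factor. Both numerator and denominator have (u - 6) as a factor.
After cancelling, the expression reduces to (2*u + 5)/(u + 5).
Substituting u = 6 gives 17/11.

17/11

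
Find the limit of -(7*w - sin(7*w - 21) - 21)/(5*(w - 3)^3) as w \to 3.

Direct substitution gives 0/0.
Apply L'Hôpital: lim (7 - 7*cos(7*w - 21))/(-15*(w - 3)^2), still 0/0.
Apply L'Hôpital: lim (49*sin(7*w - 21))/(90 - 30*w), still 0/0.
After 3 applications of L'Hôpital's rule the quotient is (343*cos(7*w - 21))/(-30); substituting w = 3 gives -343/30.

-343/30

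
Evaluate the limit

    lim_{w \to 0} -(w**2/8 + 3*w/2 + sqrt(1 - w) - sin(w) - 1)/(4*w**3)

-5/192

Substitution gives 0/0 (the numerator vanishes to order 3).
Expand each term to order w^3: the coefficient of w^3 in −sin(w) is 1/6 and in √(1 - w) is -1/16.
Lower-order terms cancel with the polynomial part, so the numerator is (5/48)·w^3 + o(w^3), and the limit is (5/48)/(-4) = -5/192.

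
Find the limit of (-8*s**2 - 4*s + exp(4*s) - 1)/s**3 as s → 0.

32/3

Direct substitution gives 0/0.
Apply L'Hôpital: lim (-16*s + 4*e^(4*s) - 4)/(3*s^2), still 0/0.
Apply L'Hôpital: lim (16*e^(4*s) - 16)/(6*s), still 0/0.
After 3 applications of L'Hôpital's rule the quotient is (64*e^(4*s))/(6); substituting s = 0 gives 32/3.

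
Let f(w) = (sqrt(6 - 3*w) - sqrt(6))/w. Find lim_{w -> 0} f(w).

-√(6)/4

A 0/0 form; rationalise with √(6 - 3w) + √6. This collapses the numerator to -3w, leaving -3/(√(6 - 3w) + √6) → -3/(2√6) = -√(6)/4.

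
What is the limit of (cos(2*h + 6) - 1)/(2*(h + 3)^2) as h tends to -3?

Direct substitution gives 0/0.
Apply L'Hôpital: lim (-2*sin(2*h + 6))/(4*h + 12), still 0/0.
After 2 applications of L'Hôpital's rule the quotient is (-4*cos(2*h + 6))/(4); substituting h = -3 gives -1.

-1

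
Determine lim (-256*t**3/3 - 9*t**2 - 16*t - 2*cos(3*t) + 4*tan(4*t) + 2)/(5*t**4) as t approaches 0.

Substitution gives 0/0 (the numerator vanishes to order 4).
Expand each term to order t^4: the coefficient of t^4 in -2·cos(3t) is -27/4 and in 4·tan(4t) is 0.
Lower-order terms cancel with the polynomial part, so the numerator is (-27/4)·t^4 + o(t^4), and the limit is (-27/4)/(5) = -27/20.

-27/20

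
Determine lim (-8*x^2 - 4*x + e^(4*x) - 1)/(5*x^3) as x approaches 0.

32/15

Direct substitution gives 0/0.
Apply L'Hôpital: lim (-16*x + 4*e^(4*x) - 4)/(15*x^2), still 0/0.
Apply L'Hôpital: lim (16*e^(4*x) - 16)/(30*x), still 0/0.
After 3 applications of L'Hôpital's rule the quotient is (64*e^(4*x))/(30); substituting x = 0 gives 32/15.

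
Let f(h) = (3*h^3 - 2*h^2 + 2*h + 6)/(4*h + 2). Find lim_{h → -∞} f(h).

The numerator has higher degree (3 > 1); the quotient behaves like (3/(4))·h^2 for large |h|.
As h → −∞ this diverges to ∞.

∞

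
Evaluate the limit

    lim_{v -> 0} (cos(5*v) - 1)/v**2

-25/2

Direct substitution gives 0/0.
Apply L'Hôpital: lim (-5*sin(5*v))/(2*v), still 0/0.
After 2 applications of L'Hôpital's rule the quotient is (-25*cos(5*v))/(2); substituting v = 0 gives -25/2.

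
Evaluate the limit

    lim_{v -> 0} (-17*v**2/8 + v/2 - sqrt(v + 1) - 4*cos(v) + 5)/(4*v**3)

Substitution gives 0/0 (the numerator vanishes to order 3).
Expand each term to order v^3: the coefficient of v^3 in -4·cos(v) is 0 and in −√(1 + v) is -1/16.
Lower-order terms cancel with the polynomial part, so the numerator is (-1/16)·v^3 + o(v^3), and the limit is (-1/16)/(4) = -1/64.

-1/64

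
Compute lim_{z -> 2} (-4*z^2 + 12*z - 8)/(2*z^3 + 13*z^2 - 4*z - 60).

Direct substitution gives 0/0, so factor. Both numerator and denominator have (z - 2) as a factor.
After cancelling, the expression reduces to (4 - 4*z)/(2*z^2 + 17*z + 30).
Substituting z = 2 gives -1/18.

-1/18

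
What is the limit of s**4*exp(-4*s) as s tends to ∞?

0

Write as s^4/e^{4s}, an ∞/∞ form.
Exponential growth dominates any polynomial, so repeated L'Hôpital (or the standard result) gives 0.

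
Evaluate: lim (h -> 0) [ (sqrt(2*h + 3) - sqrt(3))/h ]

√(3)/3

A 0/0 form; rationalise with √(3 + 2h) + √3. This collapses the numerator to 2h, leaving 2/(√(3 + 2h) + √3) → 2/(2√3) = √(3)/3.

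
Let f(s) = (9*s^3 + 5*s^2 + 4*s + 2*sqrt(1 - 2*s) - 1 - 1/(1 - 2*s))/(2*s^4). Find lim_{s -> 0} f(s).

Substitution gives 0/0 (the numerator vanishes to order 4).
Expand each term to order s^4: the coefficient of s^4 in −1/(1 - 2s) is -16 and in 2·√(1 - 2s) is -5/4.
Lower-order terms cancel with the polynomial part, so the numerator is (-69/4)·s^4 + o(s^4), and the limit is (-69/4)/(2) = -69/8.

-69/8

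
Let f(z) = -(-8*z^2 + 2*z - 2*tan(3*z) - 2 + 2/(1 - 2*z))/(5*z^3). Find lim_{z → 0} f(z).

2/5

Substitution gives 0/0; apply L'Hôpital's rule 3 times.
After differentiating numerator and denominator 3 times the quotient is (12*(36*(2*z - 1)^4*(cos(6*z) - 2)/(cos(6*z) + 1)^2 + 8)/(2*z - 1)^4)/(-30); at z = 0 this is 2/5.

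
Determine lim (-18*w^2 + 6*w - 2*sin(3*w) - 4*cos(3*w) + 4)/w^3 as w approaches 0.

Substitution gives 0/0; apply L'Hôpital's rule 3 times.
After differentiating numerator and denominator 3 times the quotient is (-108*sin(3*w) + 54*cos(3*w))/(6); at w = 0 this is 9.

9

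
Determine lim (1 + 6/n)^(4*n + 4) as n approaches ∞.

Let L be the limit and take ln: ln L = lim (4n + 4)·ln(1 + 6/n) = lim (4n + 4)·(6/n + O(1/n²)) = 24.
Hence L = e^(24).

e^(24)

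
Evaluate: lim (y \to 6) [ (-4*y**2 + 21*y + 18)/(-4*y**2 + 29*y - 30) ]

At y = 6 both the top and bottom vanish — a removable singularity. Factoring out (y - 6) from each leaves (-4*y - 3)/(5 - 4*y), which at y = 6 equals 27/19.

27/19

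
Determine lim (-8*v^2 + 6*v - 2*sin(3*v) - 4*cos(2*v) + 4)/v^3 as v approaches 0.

Substitution gives 0/0; apply L'Hôpital's rule 3 times.
After differentiating numerator and denominator 3 times the quotient is (-32*sin(2*v) + 54*cos(3*v))/(6); at v = 0 this is 9.

9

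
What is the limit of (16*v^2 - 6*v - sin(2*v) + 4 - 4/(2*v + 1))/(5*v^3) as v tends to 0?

20/3

Substitution gives 0/0 (the numerator vanishes to order 3).
Expand each term to order v^3: the coefficient of v^3 in −sin(2v) is 4/3 and in -4·1/(1 + 2v) is 32.
Lower-order terms cancel with the polynomial part, so the numerator is (100/3)·v^3 + o(v^3), and the limit is (100/3)/(5) = 20/3.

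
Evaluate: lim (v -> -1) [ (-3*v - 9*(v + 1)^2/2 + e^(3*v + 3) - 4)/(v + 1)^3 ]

Direct substitution gives 0/0.
Apply L'Hôpital: lim (-9*v + 3*e^(3*v + 3) - 12)/(3*(v + 1)^2), still 0/0.
Apply L'Hôpital: lim (9*e^(3*v + 3) - 9)/(6*v + 6), still 0/0.
After 3 applications of L'Hôpital's rule the quotient is (27*e^(3*v + 3))/(6); substituting v = -1 gives 9/2.

9/2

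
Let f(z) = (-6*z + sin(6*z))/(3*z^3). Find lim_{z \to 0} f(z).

-12

Direct substitution gives 0/0.
Apply L'Hôpital: lim (6*cos(6*z) - 6)/(9*z^2), still 0/0.
Apply L'Hôpital: lim (-36*sin(6*z))/(18*z), still 0/0.
After 3 applications of L'Hôpital's rule the quotient is (-216*cos(6*z))/(18); substituting z = 0 gives -12.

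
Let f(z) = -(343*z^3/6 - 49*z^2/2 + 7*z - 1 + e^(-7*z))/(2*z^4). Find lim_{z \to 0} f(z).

Direct substitution gives 0/0.
Apply L'Hôpital: lim (343*z^2/2 - 49*z + 7 - 7*e^(-7*z))/(-8*z^3), still 0/0.
Apply L'Hôpital: lim (343*z - 49 + 49*e^(-7*z))/(-24*z^2), still 0/0.
Apply L'Hôpital: lim (343 - 343*e^(-7*z))/(-48*z), still 0/0.
After 4 applications of L'Hôpital's rule the quotient is (2401*e^(-7*z))/(-48); substituting z = 0 gives -2401/48.

-2401/48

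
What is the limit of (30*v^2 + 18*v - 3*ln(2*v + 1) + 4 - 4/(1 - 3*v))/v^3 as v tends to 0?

-116

Substitution gives 0/0 (the numerator vanishes to order 3).
Expand each term to order v^3: the coefficient of v^3 in -4·1/(1 - 3v) is -108 and in -3·ln(1 + 2v) is -8.
Lower-order terms cancel with the polynomial part, so the numerator is (-116)·v^3 + o(v^3), and the limit is (-116)/(1) = -116.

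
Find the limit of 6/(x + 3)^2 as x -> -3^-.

∞

As x → -3⁻, (x + 3) → 0⁻, so (x + 3)^2 → 0⁺ and 6/(x + 3)^2 → ∞.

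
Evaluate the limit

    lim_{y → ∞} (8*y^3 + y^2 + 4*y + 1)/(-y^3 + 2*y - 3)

Numerator and denominator both have degree 3.
Dividing every term by y^3, all lower-order terms vanish and the limit is the ratio of leading coefficients, 8/(-1) = -8.

-8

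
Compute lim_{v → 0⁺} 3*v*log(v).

0

This is a 0·(−∞) form. Rewrite as 3·ln(v) / v^(−1) and apply L'Hôpital:
the derivative quotient is 3·(1/v) / (−1·v^(−2)) = (-3/1)·v^1 → 0.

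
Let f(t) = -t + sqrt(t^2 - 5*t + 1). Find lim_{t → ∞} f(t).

An ∞ − ∞ form. Rationalising with the conjugate, the difference becomes (-5t + 1) / (√(t^2 - 5*t + 1) + t).
For large t the denominator behaves like 2·t, so the quotient tends to -5/2 = -5/2.

-5/2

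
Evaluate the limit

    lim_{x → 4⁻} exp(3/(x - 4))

0

As x → 4⁻, 3/(x - 4) → −∞, so e^(3/(x - 4)) → 0.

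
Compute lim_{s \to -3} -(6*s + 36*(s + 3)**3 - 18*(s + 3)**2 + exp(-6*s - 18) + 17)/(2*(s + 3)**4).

-27

Direct substitution gives 0/0.
Apply L'Hôpital: lim (-36*s + 108*(s + 3)^2 - 6*e^(-6*s - 18) - 102)/(-8*(s + 3)^3), still 0/0.
Apply L'Hôpital: lim (216*s + 36*e^(-6*s - 18) + 612)/(-24*(s + 3)^2), still 0/0.
Apply L'Hôpital: lim (216 - 216*e^(-6*s - 18))/(-48*s - 144), still 0/0.
After 4 applications of L'Hôpital's rule the quotient is (1296*e^(-6*s - 18))/(-48); substituting s = -3 gives -27.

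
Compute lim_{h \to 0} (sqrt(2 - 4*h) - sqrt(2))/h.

-√(2)

A 0/0 form; rationalise with √(2 - 4h) + √2. This collapses the numerator to -4h, leaving -4/(√(2 - 4h) + √2) → -4/(2√2) = -√(2).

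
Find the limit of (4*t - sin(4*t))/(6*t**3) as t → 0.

16/9

Direct substitution gives 0/0.
Apply L'Hôpital: lim (4 - 4*cos(4*t))/(18*t^2), still 0/0.
Apply L'Hôpital: lim (16*sin(4*t))/(36*t), still 0/0.
After 3 applications of L'Hôpital's rule the quotient is (64*cos(4*t))/(36); substituting t = 0 gives 16/9.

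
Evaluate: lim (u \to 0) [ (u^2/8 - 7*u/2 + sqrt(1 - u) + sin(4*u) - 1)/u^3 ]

-515/48

Substitution gives 0/0; apply L'Hôpital's rule 3 times.
After differentiating numerator and denominator 3 times the quotient is (-64*cos(4*u) - 3/(8*(1 - u)^(5/2)))/(6); at u = 0 this is -515/48.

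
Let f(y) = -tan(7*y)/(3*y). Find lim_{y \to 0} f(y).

Substitution gives 0/0.
Since tan(u)/u → 1 as u → 0, tan(7y)/(7y) → 1 and the limit is 7/(-3) = -7/3.

-7/3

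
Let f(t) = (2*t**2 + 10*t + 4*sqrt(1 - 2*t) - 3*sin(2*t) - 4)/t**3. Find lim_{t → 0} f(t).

Substitution gives 0/0 (the numerator vanishes to order 3).
Expand each term to order t^3: the coefficient of t^3 in 4·√(1 - 2t) is -2 and in -3·sin(2t) is 4.
Lower-order terms cancel with the polynomial part, so the numerator is (2)·t^3 + o(t^3), and the limit is (2)/(1) = 2.

2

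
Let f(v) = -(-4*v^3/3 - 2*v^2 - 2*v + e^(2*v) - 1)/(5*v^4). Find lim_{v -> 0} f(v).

Direct substitution gives 0/0.
Apply L'Hôpital: lim (-4*v^2 - 4*v + 2*e^(2*v) - 2)/(-20*v^3), still 0/0.
Apply L'Hôpital: lim (-8*v + 4*e^(2*v) - 4)/(-60*v^2), still 0/0.
Apply L'Hôpital: lim (8*e^(2*v) - 8)/(-120*v), still 0/0.
After 4 applications of L'Hôpital's rule the quotient is (16*e^(2*v))/(-120); substituting v = 0 gives -2/15.

-2/15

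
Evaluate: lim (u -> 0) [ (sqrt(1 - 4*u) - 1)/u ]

-2

A 0/0 form; rationalise with √(1 - 4u) + √1. This collapses the numerator to -4u, leaving -4/(√(1 - 4u) + √1) → -4/(2√1) = -2.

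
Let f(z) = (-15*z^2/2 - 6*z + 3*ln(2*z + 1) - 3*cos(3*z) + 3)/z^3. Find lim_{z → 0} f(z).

8

Substitution gives 0/0 (the numerator vanishes to order 3).
Expand each term to order z^3: the coefficient of z^3 in 3·ln(1 + 2z) is 8 and in -3·cos(3z) is 0.
Lower-order terms cancel with the polynomial part, so the numerator is (8)·z^3 + o(z^3), and the limit is (8)/(1) = 8.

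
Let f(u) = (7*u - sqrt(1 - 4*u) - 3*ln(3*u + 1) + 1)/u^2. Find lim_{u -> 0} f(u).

31/2

Substitution gives 0/0 (the numerator vanishes to order 2).
Expand each term to order u^2: the coefficient of u^2 in −√(1 - 4u) is 2 and in -3·ln(1 + 3u) is 27/2.
Lower-order terms cancel with the polynomial part, so the numerator is (31/2)·u^2 + o(u^2), and the limit is (31/2)/(1) = 31/2.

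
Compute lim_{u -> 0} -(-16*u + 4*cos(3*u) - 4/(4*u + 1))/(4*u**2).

Substitution gives 0/0 (the numerator vanishes to order 2).
Expand each term to order u^2: the coefficient of u^2 in -4·1/(1 + 4u) is -64 and in 4·cos(3u) is -18.
Lower-order terms cancel with the polynomial part, so the numerator is (-82)·u^2 + o(u^2), and the limit is (-82)/(-4) = 41/2.

41/2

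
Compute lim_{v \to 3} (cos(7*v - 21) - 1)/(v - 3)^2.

Direct substitution gives 0/0.
Apply L'Hôpital: lim (-7*sin(7*v - 21))/(2*v - 6), still 0/0.
After 2 applications of L'Hôpital's rule the quotient is (-49*cos(7*v - 21))/(2); substituting v = 3 gives -49/2.

-49/2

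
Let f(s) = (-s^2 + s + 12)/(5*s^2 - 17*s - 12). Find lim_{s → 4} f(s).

Since s = 4 makes numerator and denominator zero, (s - 4) divides both.
Cancelling it gives (-s - 3)/(5*s + 3); now plug in s = 4 to get -7/23.

-7/23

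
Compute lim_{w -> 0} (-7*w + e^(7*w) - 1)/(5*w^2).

49/10

Direct substitution gives 0/0.
Apply L'Hôpital: lim (7*e^(7*w) - 7)/(10*w), still 0/0.
After 2 applications of L'Hôpital's rule the quotient is (49*e^(7*w))/(10); substituting w = 0 gives 49/10.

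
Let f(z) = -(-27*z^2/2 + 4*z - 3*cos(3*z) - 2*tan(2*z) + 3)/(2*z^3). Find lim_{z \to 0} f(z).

8/3

Substitution gives 0/0 (the numerator vanishes to order 3).
Expand each term to order z^3: the coefficient of z^3 in -2·tan(2z) is -16/3 and in -3·cos(3z) is 0.
Lower-order terms cancel with the polynomial part, so the numerator is (-16/3)·z^3 + o(z^3), and the limit is (-16/3)/(-2) = 8/3.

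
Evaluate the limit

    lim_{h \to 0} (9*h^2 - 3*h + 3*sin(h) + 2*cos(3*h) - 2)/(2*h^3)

-1/4

Substitution gives 0/0 (the numerator vanishes to order 3).
Expand each term to order h^3: the coefficient of h^3 in 2·cos(3h) is 0 and in 3·sin(h) is -1/2.
Lower-order terms cancel with the polynomial part, so the numerator is (-1/2)·h^3 + o(h^3), and the limit is (-1/2)/(2) = -1/4.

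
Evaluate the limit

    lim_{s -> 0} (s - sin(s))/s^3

Direct substitution gives 0/0.
Apply L'Hôpital: lim (1 - cos(s))/(3*s^2), still 0/0.
Apply L'Hôpital: lim (sin(s))/(6*s), still 0/0.
After 3 applications of L'Hôpital's rule the quotient is (cos(s))/(6); substituting s = 0 gives 1/6.

1/6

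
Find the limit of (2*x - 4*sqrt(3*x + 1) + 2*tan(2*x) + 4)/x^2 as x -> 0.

9/2

Substitution gives 0/0 (the numerator vanishes to order 2).
Expand each term to order x^2: the coefficient of x^2 in -4·√(1 + 3x) is 9/2 and in 2·tan(2x) is 0.
Lower-order terms cancel with the polynomial part, so the numerator is (9/2)·x^2 + o(x^2), and the limit is (9/2)/(1) = 9/2.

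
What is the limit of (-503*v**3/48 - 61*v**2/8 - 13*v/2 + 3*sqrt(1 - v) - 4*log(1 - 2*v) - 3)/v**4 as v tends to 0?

Substitution gives 0/0; apply L'Hôpital's rule 4 times.
After differentiating numerator and denominator 4 times the quotient is (384/(2*v - 1)^4 - 45/(16*(1 - v)^(7/2)))/(24); at v = 0 this is 2033/128.

2033/128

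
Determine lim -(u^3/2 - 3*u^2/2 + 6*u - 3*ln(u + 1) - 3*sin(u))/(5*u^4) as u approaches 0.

-3/20

Substitution gives 0/0 (the numerator vanishes to order 4).
Expand each term to order u^4: the coefficient of u^4 in -3·sin(u) is 0 and in -3·ln(1 + u) is 3/4.
Lower-order terms cancel with the polynomial part, so the numerator is (3/4)·u^4 + o(u^4), and the limit is (3/4)/(-5) = -3/20.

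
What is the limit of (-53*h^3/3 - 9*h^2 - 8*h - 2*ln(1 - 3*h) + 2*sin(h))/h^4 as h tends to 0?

Substitution gives 0/0; apply L'Hôpital's rule 4 times.
After differentiating numerator and denominator 4 times the quotient is (2*sin(h) + 972/(3*h - 1)^4)/(24); at h = 0 this is 81/2.

81/2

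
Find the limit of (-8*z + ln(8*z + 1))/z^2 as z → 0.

Direct substitution gives 0/0.
Apply L'Hôpital: lim (-8 + 8/(8*z + 1))/(2*z), still 0/0.
After 2 applications of L'Hôpital's rule the quotient is (-64/(8*z + 1)^2)/(2); substituting z = 0 gives -32.

-32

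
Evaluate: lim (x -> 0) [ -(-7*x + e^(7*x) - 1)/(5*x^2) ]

-49/10

Direct substitution gives 0/0.
Apply L'Hôpital: lim (7*e^(7*x) - 7)/(-10*x), still 0/0.
After 2 applications of L'Hôpital's rule the quotient is (49*e^(7*x))/(-10); substituting x = 0 gives -49/10.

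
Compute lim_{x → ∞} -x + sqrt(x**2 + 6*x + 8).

3

This has the form ∞ − ∞. Multiply and divide by the conjugate √(x^2 + 6*x + 8) + x.
That gives (6x + 8) / (√(x^2 + 6*x + 8) + x).
Divide numerator and denominator by x: the limit is 6/(2·1) = 3.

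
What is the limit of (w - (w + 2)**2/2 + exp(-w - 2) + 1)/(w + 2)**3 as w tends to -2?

Direct substitution gives 0/0.
Apply L'Hôpital: lim (-w - e^(-w - 2) - 1)/(3*(w + 2)^2), still 0/0.
Apply L'Hôpital: lim (e^(-w - 2) - 1)/(6*w + 12), still 0/0.
After 3 applications of L'Hôpital's rule the quotient is (-e^(-w - 2))/(6); substituting w = -2 gives -1/6.

-1/6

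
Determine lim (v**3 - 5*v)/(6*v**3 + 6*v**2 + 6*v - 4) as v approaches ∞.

1/6

Numerator and denominator both have degree 3.
Dividing every term by v^3, all lower-order terms vanish and the limit is the ratio of leading coefficients, 1/(6) = 1/6.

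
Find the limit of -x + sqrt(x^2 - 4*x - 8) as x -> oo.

-2

An ∞ − ∞ form. Rationalising with the conjugate, the difference becomes (-4x - 8) / (√(x^2 - 4*x - 8) + x).
For large x the denominator behaves like 2·x, so the quotient tends to -4/2 = -2.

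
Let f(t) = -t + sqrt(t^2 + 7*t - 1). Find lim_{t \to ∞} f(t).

7/2

This has the form ∞ − ∞. Multiply and divide by the conjugate √(t^2 + 7*t - 1) + t.
That gives (7t - 1) / (√(t^2 + 7*t - 1) + t).
Divide numerator and denominator by t: the limit is 7/(2·1) = 7/2.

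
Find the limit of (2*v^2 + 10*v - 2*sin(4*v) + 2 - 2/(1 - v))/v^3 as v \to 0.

Substitution gives 0/0; apply L'Hôpital's rule 3 times.
After differentiating numerator and denominator 3 times the quotient is (128*cos(4*v) - 12/(v - 1)^4)/(6); at v = 0 this is 58/3.

58/3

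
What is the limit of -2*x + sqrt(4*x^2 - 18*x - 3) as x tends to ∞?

-9/2

This has the form ∞ − ∞. Multiply and divide by the conjugate √(4*x^2 - 18*x - 3) + 2x.
That gives (-18x - 3) / (√(4*x^2 - 18*x - 3) + 2x).
Divide numerator and denominator by x: the limit is -18/(2·2) = -9/2.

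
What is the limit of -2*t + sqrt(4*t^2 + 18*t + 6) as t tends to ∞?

An ∞ − ∞ form. Rationalising with the conjugate, the difference becomes (18t + 6) / (√(4*t^2 + 18*t + 6) + 2t).
For large t the denominator behaves like 2·2t, so the quotient tends to 18/4 = 9/2.

9/2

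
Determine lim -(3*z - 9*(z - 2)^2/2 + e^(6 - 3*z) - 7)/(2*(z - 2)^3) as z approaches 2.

Direct substitution gives 0/0.
Apply L'Hôpital: lim (-9*z - 3*e^(6 - 3*z) + 21)/(-6*(z - 2)^2), still 0/0.
Apply L'Hôpital: lim (9*e^(6 - 3*z) - 9)/(24 - 12*z), still 0/0.
After 3 applications of L'Hôpital's rule the quotient is (-27*e^(6 - 3*z))/(-12); substituting z = 2 gives 9/4.

9/4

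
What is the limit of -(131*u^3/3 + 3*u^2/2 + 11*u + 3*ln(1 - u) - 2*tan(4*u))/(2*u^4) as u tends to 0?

Substitution gives 0/0 (the numerator vanishes to order 4).
Expand each term to order u^4: the coefficient of u^4 in 3·ln(1 - u) is -3/4 and in -2·tan(4u) is 0.
Lower-order terms cancel with the polynomial part, so the numerator is (-3/4)·u^4 + o(u^4), and the limit is (-3/4)/(-2) = 3/8.

3/8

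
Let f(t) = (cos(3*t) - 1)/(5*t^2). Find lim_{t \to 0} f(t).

-9/10

Direct substitution gives 0/0.
Apply L'Hôpital: lim (-3*sin(3*t))/(10*t), still 0/0.
After 2 applications of L'Hôpital's rule the quotient is (-9*cos(3*t))/(10); substituting t = 0 gives -9/10.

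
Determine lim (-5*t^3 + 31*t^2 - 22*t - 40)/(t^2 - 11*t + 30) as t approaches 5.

At t = 5 both the top and bottom vanish — a removable singularity. Factoring out (t - 5) from each leaves (-5*t^2 + 6*t + 8)/(t - 6), which at t = 5 equals 87.

87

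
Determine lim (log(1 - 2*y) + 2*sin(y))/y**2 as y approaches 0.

-2

Substitution gives 0/0 (the numerator vanishes to order 2).
Expand each term to order y^2: the coefficient of y^2 in 2·sin(y) is 0 and in ln(1 - 2y) is -2.
Lower-order terms cancel with the polynomial part, so the numerator is (-2)·y^2 + o(y^2), and the limit is (-2)/(1) = -2.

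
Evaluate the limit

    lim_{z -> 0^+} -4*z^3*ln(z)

0

This is a 0·(−∞) form. Rewrite as -4·ln(z) / z^(−3) and apply L'Hôpital:
the derivative quotient is -4·(1/z) / (−3·z^(−4)) = (4/3)·z^3 → 0.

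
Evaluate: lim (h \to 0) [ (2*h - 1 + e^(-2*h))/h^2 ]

2

Direct substitution gives 0/0.
Apply L'Hôpital: lim (2 - 2*e^(-2*h))/(2*h), still 0/0.
After 2 applications of L'Hôpital's rule the quotient is (4*e^(-2*h))/(2); substituting h = 0 gives 2.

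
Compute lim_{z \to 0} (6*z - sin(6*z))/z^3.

Direct substitution gives 0/0.
Apply L'Hôpital: lim (6 - 6*cos(6*z))/(3*z^2), still 0/0.
Apply L'Hôpital: lim (36*sin(6*z))/(6*z), still 0/0.
After 3 applications of L'Hôpital's rule the quotient is (216*cos(6*z))/(6); substituting z = 0 gives 36.

36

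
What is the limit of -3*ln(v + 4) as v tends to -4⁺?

∞

As v → -4⁺, v + 4 → 0⁺ and ln(v + 4) → −∞.
Multiplying by -3 gives ∞.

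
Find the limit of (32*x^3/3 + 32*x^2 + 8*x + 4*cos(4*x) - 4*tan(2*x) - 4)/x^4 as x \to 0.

128/3

Substitution gives 0/0; apply L'Hôpital's rule 4 times.
After differentiating numerator and denominator 4 times the quotient is (1024*cos(4*x) - 1536*tan(2*x)^5 - 2560*tan(2*x)^3 - 1024*tan(2*x))/(24); at x = 0 this is 128/3.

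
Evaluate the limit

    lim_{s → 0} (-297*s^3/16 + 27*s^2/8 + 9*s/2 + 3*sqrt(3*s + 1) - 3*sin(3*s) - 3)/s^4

Substitution gives 0/0 (the numerator vanishes to order 4).
Expand each term to order s^4: the coefficient of s^4 in -3·sin(3s) is 0 and in 3·√(1 + 3s) is -1215/128.
Lower-order terms cancel with the polynomial part, so the numerator is (-1215/128)·s^4 + o(s^4), and the limit is (-1215/128)/(1) = -1215/128.

-1215/128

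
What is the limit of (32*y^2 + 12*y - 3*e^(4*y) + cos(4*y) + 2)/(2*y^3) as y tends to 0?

-16

Substitution gives 0/0; apply L'Hôpital's rule 3 times.
After differentiating numerator and denominator 3 times the quotient is (-192*e^(4*y) + 64*sin(4*y))/(12); at y = 0 this is -16.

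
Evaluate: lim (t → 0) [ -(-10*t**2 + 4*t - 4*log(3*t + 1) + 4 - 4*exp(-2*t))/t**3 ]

92/3

Substitution gives 0/0 (the numerator vanishes to order 3).
Expand each term to order t^3: the coefficient of t^3 in -4·e^(-2t) is 16/3 and in -4·ln(1 + 3t) is -36.
Lower-order terms cancel with the polynomial part, so the numerator is (-92/3)·t^3 + o(t^3), and the limit is (-92/3)/(-1) = 92/3.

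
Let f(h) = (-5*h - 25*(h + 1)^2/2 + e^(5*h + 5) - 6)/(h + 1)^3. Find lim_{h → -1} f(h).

Direct substitution gives 0/0.
Apply L'Hôpital: lim (-25*h + 5*e^(5*h + 5) - 30)/(3*(h + 1)^2), still 0/0.
Apply L'Hôpital: lim (25*e^(5*h + 5) - 25)/(6*h + 6), still 0/0.
After 3 applications of L'Hôpital's rule the quotient is (125*e^(5*h + 5))/(6); substituting h = -1 gives 125/6.

125/6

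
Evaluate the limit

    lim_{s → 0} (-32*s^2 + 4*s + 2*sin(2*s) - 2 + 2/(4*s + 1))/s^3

Substitution gives 0/0 (the numerator vanishes to order 3).
Expand each term to order s^3: the coefficient of s^3 in 2·sin(2s) is -8/3 and in 2·1/(1 + 4s) is -128.
Lower-order terms cancel with the polynomial part, so the numerator is (-392/3)·s^3 + o(s^3), and the limit is (-392/3)/(1) = -392/3.

-392/3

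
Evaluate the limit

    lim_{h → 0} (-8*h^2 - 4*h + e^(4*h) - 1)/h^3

32/3

Direct substitution gives 0/0.
Apply L'Hôpital: lim (-16*h + 4*e^(4*h) - 4)/(3*h^2), still 0/0.
Apply L'Hôpital: lim (16*e^(4*h) - 16)/(6*h), still 0/0.
After 3 applications of L'Hôpital's rule the quotient is (64*e^(4*h))/(6); substituting h = 0 gives 32/3.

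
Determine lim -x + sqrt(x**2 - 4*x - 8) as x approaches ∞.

-2

An ∞ − ∞ form. Rationalising with the conjugate, the difference becomes (-4x - 8) / (√(x^2 - 4*x - 8) + x).
For large x the denominator behaves like 2·x, so the quotient tends to -4/2 = -2.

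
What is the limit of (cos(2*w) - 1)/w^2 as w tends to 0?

-2

Direct substitution gives 0/0.
Apply L'Hôpital: lim (-2*sin(2*w))/(2*w), still 0/0.
After 2 applications of L'Hôpital's rule the quotient is (-4*cos(2*w))/(2); substituting w = 0 gives -2.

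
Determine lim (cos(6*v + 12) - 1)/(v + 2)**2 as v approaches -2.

-18

Direct substitution gives 0/0.
Apply L'Hôpital: lim (-6*sin(6*v + 12))/(2*v + 4), still 0/0.
After 2 applications of L'Hôpital's rule the quotient is (-36*cos(6*v + 12))/(2); substituting v = -2 gives -18.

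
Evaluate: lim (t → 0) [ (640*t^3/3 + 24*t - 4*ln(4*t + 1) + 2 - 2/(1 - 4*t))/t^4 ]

-256

Substitution gives 0/0 (the numerator vanishes to order 4).
Expand each term to order t^4: the coefficient of t^4 in -2·1/(1 - 4t) is -512 and in -4·ln(1 + 4t) is 256.
Lower-order terms cancel with the polynomial part, so the numerator is (-256)·t^4 + o(t^4), and the limit is (-256)/(1) = -256.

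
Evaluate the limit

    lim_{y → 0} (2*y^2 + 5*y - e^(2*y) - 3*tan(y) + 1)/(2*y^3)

Substitution gives 0/0; apply L'Hôpital's rule 3 times.
After differentiating numerator and denominator 3 times the quotient is (-8*e^(2*y) - 18*tan(y)^4 - 24*tan(y)^2 - 6)/(12); at y = 0 this is -7/6.

-7/6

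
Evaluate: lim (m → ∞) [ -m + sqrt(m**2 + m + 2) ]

This has the form ∞ − ∞. Multiply and divide by the conjugate √(m^2 + m + 2) + m.
That gives (m + 2) / (√(m^2 + m + 2) + m).
Divide numerator and denominator by m: the limit is 1/(2·1) = 1/2.

1/2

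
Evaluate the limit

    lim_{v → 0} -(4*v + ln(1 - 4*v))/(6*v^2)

Direct substitution gives 0/0.
Apply L'Hôpital: lim (4 - 4/(1 - 4*v))/(-12*v), still 0/0.
After 2 applications of L'Hôpital's rule the quotient is (-16/(1 - 4*v)^2)/(-12); substituting v = 0 gives 4/3.

4/3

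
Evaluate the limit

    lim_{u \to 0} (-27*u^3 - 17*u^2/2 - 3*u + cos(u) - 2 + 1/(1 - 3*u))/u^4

Substitution gives 0/0 (the numerator vanishes to order 4).
Expand each term to order u^4: the coefficient of u^4 in 1/(1 - 3u) is 81 and in cos(u) is 1/24.
Lower-order terms cancel with the polynomial part, so the numerator is (1945/24)·u^4 + o(u^4), and the limit is (1945/24)/(1) = 1945/24.

1945/24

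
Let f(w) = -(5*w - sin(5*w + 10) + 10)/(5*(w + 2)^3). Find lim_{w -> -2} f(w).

Direct substitution gives 0/0.
Apply L'Hôpital: lim (5 - 5*cos(5*w + 10))/(-15*(w + 2)^2), still 0/0.
Apply L'Hôpital: lim (25*sin(5*w + 10))/(-30*w - 60), still 0/0.
After 3 applications of L'Hôpital's rule the quotient is (125*cos(5*w + 10))/(-30); substituting w = -2 gives -25/6.

-25/6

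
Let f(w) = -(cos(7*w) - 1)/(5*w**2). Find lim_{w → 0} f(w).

49/10

Direct substitution gives 0/0.
Apply L'Hôpital: lim (-7*sin(7*w))/(-10*w), still 0/0.
After 2 applications of L'Hôpital's rule the quotient is (-49*cos(7*w))/(-10); substituting w = 0 gives 49/10.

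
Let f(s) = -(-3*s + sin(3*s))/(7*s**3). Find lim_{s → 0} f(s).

Direct substitution gives 0/0.
Apply L'Hôpital: lim (3*cos(3*s) - 3)/(-21*s^2), still 0/0.
Apply L'Hôpital: lim (-9*sin(3*s))/(-42*s), still 0/0.
After 3 applications of L'Hôpital's rule the quotient is (-27*cos(3*s))/(-42); substituting s = 0 gives 9/14.

9/14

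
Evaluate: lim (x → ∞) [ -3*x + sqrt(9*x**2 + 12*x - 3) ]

2

This has the form ∞ − ∞. Multiply and divide by the conjugate √(9*x^2 + 12*x - 3) + 3x.
That gives (12x - 3) / (√(9*x^2 + 12*x - 3) + 3x).
Divide numerator and denominator by x: the limit is 12/(2·3) = 2.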